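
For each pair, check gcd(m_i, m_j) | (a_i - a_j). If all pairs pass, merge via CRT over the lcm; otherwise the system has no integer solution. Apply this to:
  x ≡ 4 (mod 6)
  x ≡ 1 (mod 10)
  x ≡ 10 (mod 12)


Moduli 6, 10, 12 are not pairwise coprime, so CRT works modulo lcm(m_i) when all pairwise compatibility conditions hold.
Pairwise compatibility: gcd(m_i, m_j) must divide a_i - a_j for every pair.
Merge one congruence at a time:
  Start: x ≡ 4 (mod 6).
  Combine with x ≡ 1 (mod 10): gcd(6, 10) = 2, and 1 - 4 = -3 is NOT divisible by 2.
    ⇒ system is inconsistent (no integer solution).

No solution (the system is inconsistent).


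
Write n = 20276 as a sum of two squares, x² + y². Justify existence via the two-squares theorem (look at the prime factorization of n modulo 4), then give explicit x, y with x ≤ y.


Step 1: Factor n = 20276 = 2^2 · 37 · 137.
Step 2: Check the mod-4 condition on each prime factor: 2 = 2 (special); 37 ≡ 1 (mod 4), exponent 1; 137 ≡ 1 (mod 4), exponent 1.
All primes ≡ 3 (mod 4) appear to even exponent (or don't appear), so by the two-squares theorem n IS expressible as a sum of two squares.
Step 3: Build a representation. Group n = k² · m with k = 2 and m = 37 · 137 = 5069 (a product of primes ≡ 1 (mod 4)); a representation of m scales to one of n via (k·x)² + (k·y)² = k²(x² + y²). Each prime p ≡ 1 (mod 4) is itself a sum of two squares; find a² by testing p − a² for a perfect square:
  37: 37 − 1² = 36 = 6² ⇒ 37 = 1² + 6².
  137: 137 − 1² = 136, 137 − 2² = 133, 137 − 3² = 128, 137 − 4² = 121 = 11² ⇒ 137 = 4² + 11².
  Combine using the Brahmagupta–Fibonacci identity (a² + b²)(c² + d²) = (ac − bd)² + (ad + bc)² = (ac + bd)² + (ad − bc)²:
  37 · 137 = 5069: from (1² + 6²)(4² + 11²), take (1·4 − 6·11, 1·11 + 6·4) = (4 − 66, 11 + 24) = (-62, 35); dropping signs (only squares matter) gives (62, 35); check 62² + 35² = 3844 + 1225 = 5069 ✓.
  Scale by k = 2: (2·62, 2·35) = (124, 70).
Step 4: Order so x ≤ y and verify: 70² + 124² = 4900 + 15376 = 20276 = n. ✓

n = 20276 = 70² + 124² (one valid representation with x ≤ y).


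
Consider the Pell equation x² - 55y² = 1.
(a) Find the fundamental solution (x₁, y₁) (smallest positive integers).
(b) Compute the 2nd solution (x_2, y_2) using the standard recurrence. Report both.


Step 1: Find the fundamental solution (x₁, y₁) of x² - 55y² = 1.
  Expand √55 as a continued fraction. a₀ = ⌊√55⌋ = 7; iterate m_{k+1} = d_k·a_k − m_k, d_{k+1} = (55 − m_{k+1}²)/d_k, a_{k+1} = ⌊(a₀ + m_{k+1})/d_{k+1}⌋ (starting m₀ = 0, d₀ = 1), with convergents p_k = a_k·p_{k-1} + p_{k-2}, q_k = a_k·q_{k-1} + q_{k-2} (p₋₁ = 1, q₋₁ = 0):
  k = 0: a₀ = 7; p₀/q₀ = 7/1; p₀² − 55·q₀² = 49 − 55 = -6.
  k = 1: m = 7, d = 6, a = ⌊(7 + 7)/6⌋ = 2; p/q = (2·7 + 1)/(2·1 + 0) = 15/2; p² − 55·q² = 225 − 220 = 5.
  k = 2: m = 5, d = 5, a = ⌊(7 + 5)/5⌋ = 2; p/q = (2·15 + 7)/(2·2 + 1) = 37/5; p² − 55·q² = 1369 − 1375 = -6.
  k = 3: m = 5, d = 6, a = ⌊(7 + 5)/6⌋ = 2; p/q = (2·37 + 15)/(2·5 + 2) = 89/12; p² − 55·q² = 7921 − 7920 = 1.
  The first convergent with p² − 55·q² = 1 gives the fundamental solution (x₁, y₁) = (89, 12).
Step 2: Apply the recurrence (x_{n+1}, y_{n+1}) = (x₁x_n + 55y₁y_n, x₁y_n + y₁x_n) repeatedly.
  From (x_1, y_1) = (89, 12): x_2 = 89·89 + 55·12·12 = 15841; y_2 = 89·12 + 12·89 = 2136.
Step 3: Verify x_2² - 55·y_2² = 250937281 - 250937280 = 1 (should be 1). ✓

(x_1, y_1) = (89, 12); (x_2, y_2) = (15841, 2136).


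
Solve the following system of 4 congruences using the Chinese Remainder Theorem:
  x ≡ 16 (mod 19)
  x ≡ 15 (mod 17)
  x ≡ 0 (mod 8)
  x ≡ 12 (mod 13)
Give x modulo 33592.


Product of moduli M = 19 · 17 · 8 · 13 = 33592.
Merge one congruence at a time:
  Start: x ≡ 16 (mod 19).
  Combine with x ≡ 15 (mod 17); new modulus lcm = 323.
    Write x = 16 + 19·t and substitute into x ≡ 15 (mod 17): 19·t ≡ 15 − 16 = -1 (mod 17).
    Reduce coefficients mod 17: 2·t ≡ 16 (mod 17).
    The inverse of 2 mod 17 is 9 (since 2·9 = 18 = 1·17 + 1), so t ≡ 9·16 = 144 ≡ 8 (mod 17).
    Then x = 16 + 19·8 = 168, valid modulo lcm(19, 17) = 323: x ≡ 168 (mod 323).
  Combine with x ≡ 0 (mod 8); new modulus lcm = 2584.
    Write x = 168 + 323·t and substitute into x ≡ 0 (mod 8): 323·t ≡ 0 − 168 = -168 (mod 8).
    Reduce coefficients mod 8: 3·t ≡ 0 (mod 8).
    The inverse of 3 mod 8 is 3 (since 3·3 = 9 = 1·8 + 1), so t ≡ 3·0 = 0 ≡ 0 (mod 8).
    Then x = 168 + 323·0 = 168, valid modulo lcm(323, 8) = 2584: x ≡ 168 (mod 2584).
  Combine with x ≡ 12 (mod 13); new modulus lcm = 33592.
    Write x = 168 + 2584·t and substitute into x ≡ 12 (mod 13): 2584·t ≡ 12 − 168 = -156 (mod 13).
    Reduce coefficients mod 13: 10·t ≡ 0 (mod 13).
    The inverse of 10 mod 13 is 4 (since 10·4 = 40 = 3·13 + 1), so t ≡ 4·0 = 0 ≡ 0 (mod 13).
    Then x = 168 + 2584·0 = 168, valid modulo lcm(2584, 13) = 33592: x ≡ 168 (mod 33592).
Verify against each original: 168 mod 19 = 16, 168 mod 17 = 15, 168 mod 8 = 0, 168 mod 13 = 12.

x ≡ 168 (mod 33592).


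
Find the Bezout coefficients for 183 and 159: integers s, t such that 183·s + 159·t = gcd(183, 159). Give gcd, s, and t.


Euclidean algorithm on (183, 159) — divide until remainder is 0:
  183 = 1 · 159 + 24
  159 = 6 · 24 + 15
  24 = 1 · 15 + 9
  15 = 1 · 9 + 6
  9 = 1 · 6 + 3
  6 = 2 · 3 + 0
gcd(183, 159) = 3.
Track Bezout coefficients alongside the remainders: start with r₀ = 183 = a·1 + b·0 (s = 1, t = 0) and r₁ = 159 = a·0 + b·1 (s = 0, t = 1); each new remainder r_{k+1} = r_{k-1} − q_k·r_k inherits s_{k+1} = s_{k-1} − q_k·s_k, t_{k+1} = t_{k-1} − q_k·t_k, so r_k = a·s_k + b·t_k at every step:
  q = 1: r = 24, s = 1 − 1·0 = 1, t = 0 − 1·1 = -1  (check: 183·1 + 159·(-1) = 24)
  q = 6: r = 15, s = 0 − 6·1 = -6, t = 1 − 6·(-1) = 7  (check: 183·(-6) + 159·7 = 15)
  q = 1: r = 9, s = 1 − 1·(-6) = 7, t = -1 − 1·7 = -8  (check: 183·7 + 159·(-8) = 9)
  q = 1: r = 6, s = -6 − 1·7 = -13, t = 7 − 1·(-8) = 15  (check: 183·(-13) + 159·15 = 6)
  q = 1: r = 3, s = 7 − 1·(-13) = 20, t = -8 − 1·15 = -23  (check: 183·20 + 159·(-23) = 3)
The row with r = 3 (the gcd) gives the Bezout coefficients s = 20, t = -23.
Result: 183 · (20) + 159 · (-23) = 3.

gcd(183, 159) = 3; s = 20, t = -23 (check: 183·20 + 159·(-23) = 3).


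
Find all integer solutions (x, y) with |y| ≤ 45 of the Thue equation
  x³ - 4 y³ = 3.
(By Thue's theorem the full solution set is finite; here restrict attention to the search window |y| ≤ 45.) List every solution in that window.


The equation is x³ - 4y³ = 3. For fixed y, x³ = 4·y³ + 3, so a solution requires the RHS to be a perfect cube.
Strategy: iterate y from -45 to 45, compute RHS = 4·y³ + 3, and check whether it is a (positive or negative) perfect cube.
Check small values of y:
  y = 0: RHS = 3 is not a perfect cube.
  y = 1: RHS = 7 is not a perfect cube.
  y = -1: RHS = -1 = (-1)³ ⇒ x = -1 works.
  y = 2: RHS = 35 is not a perfect cube.
  y = -2: RHS = -29 is not a perfect cube.
  y = 3: RHS = 111 is not a perfect cube.
  y = -3: RHS = -105 is not a perfect cube.
Continuing the search up to |y| = 45 finds no further solutions beyond those listed.
Collected solutions: (-1, -1).

Solutions (with |y| ≤ 45): (-1, -1).


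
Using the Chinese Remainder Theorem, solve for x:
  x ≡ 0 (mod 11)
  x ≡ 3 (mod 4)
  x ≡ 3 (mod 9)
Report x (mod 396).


Moduli 11, 4, 9 are pairwise coprime; by CRT there is a unique solution modulo M = 11 · 4 · 9 = 396.
Solve pairwise, accumulating the modulus:
  Start with x ≡ 0 (mod 11).
  Combine with x ≡ 3 (mod 4): since gcd(11, 4) = 1, we get a unique residue mod 44.
    Write x = 0 + 11·t and substitute into x ≡ 3 (mod 4): 11·t ≡ 3 − 0 = 3 (mod 4).
    Reduce coefficients mod 4: 3·t ≡ 3 (mod 4).
    The inverse of 3 mod 4 is 3 (since 3·3 = 9 = 2·4 + 1), so t ≡ 3·3 = 9 ≡ 1 (mod 4).
    Then x = 0 + 11·1 = 11, valid modulo lcm(11, 4) = 44: x ≡ 11 (mod 44).
  Combine with x ≡ 3 (mod 9): since gcd(44, 9) = 1, we get a unique residue mod 396.
    Write x = 11 + 44·t and substitute into x ≡ 3 (mod 9): 44·t ≡ 3 − 11 = -8 (mod 9).
    Reduce coefficients mod 9: 8·t ≡ 1 (mod 9).
    The inverse of 8 mod 9 is 8 (since 8·8 = 64 = 7·9 + 1), so t ≡ 8·1 = 8 ≡ 8 (mod 9).
    Then x = 11 + 44·8 = 363, valid modulo lcm(44, 9) = 396: x ≡ 363 (mod 396).
Verify: 363 mod 11 = 0 ✓, 363 mod 4 = 3 ✓, 363 mod 9 = 3 ✓.

x ≡ 363 (mod 396).


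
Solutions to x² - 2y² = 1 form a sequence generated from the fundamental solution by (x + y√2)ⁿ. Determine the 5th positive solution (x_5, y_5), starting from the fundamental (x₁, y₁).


Step 1: Find the fundamental solution (x₁, y₁) of x² - 2y² = 1.
  Expand √2 as a continued fraction. a₀ = ⌊√2⌋ = 1; iterate m_{k+1} = d_k·a_k − m_k, d_{k+1} = (2 − m_{k+1}²)/d_k, a_{k+1} = ⌊(a₀ + m_{k+1})/d_{k+1}⌋ (starting m₀ = 0, d₀ = 1), with convergents p_k = a_k·p_{k-1} + p_{k-2}, q_k = a_k·q_{k-1} + q_{k-2} (p₋₁ = 1, q₋₁ = 0):
  k = 0: a₀ = 1; p₀/q₀ = 1/1; p₀² − 2·q₀² = 1 − 2 = -1.
  k = 1: m = 1, d = 1, a = ⌊(1 + 1)/1⌋ = 2; p/q = (2·1 + 1)/(2·1 + 0) = 3/2; p² − 2·q² = 9 − 8 = 1.
  The first convergent with p² − 2·q² = 1 gives the fundamental solution (x₁, y₁) = (3, 2).
Step 2: Apply the recurrence (x_{n+1}, y_{n+1}) = (x₁x_n + 2y₁y_n, x₁y_n + y₁x_n) repeatedly.
  From (x_1, y_1) = (3, 2): x_2 = 3·3 + 2·2·2 = 17; y_2 = 3·2 + 2·3 = 12.
  From (x_2, y_2) = (17, 12): x_3 = 3·17 + 2·2·12 = 99; y_3 = 3·12 + 2·17 = 70.
  From (x_3, y_3) = (99, 70): x_4 = 3·99 + 2·2·70 = 577; y_4 = 3·70 + 2·99 = 408.
  From (x_4, y_4) = (577, 408): x_5 = 3·577 + 2·2·408 = 3363; y_5 = 3·408 + 2·577 = 2378.
Step 3: Verify x_5² - 2·y_5² = 11309769 - 11309768 = 1 (should be 1). ✓

(x_1, y_1) = (3, 2); (x_5, y_5) = (3363, 2378).


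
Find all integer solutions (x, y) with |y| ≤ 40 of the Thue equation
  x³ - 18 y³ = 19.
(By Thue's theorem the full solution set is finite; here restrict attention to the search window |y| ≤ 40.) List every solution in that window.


The equation is x³ - 18y³ = 19. For fixed y, x³ = 18·y³ + 19, so a solution requires the RHS to be a perfect cube.
Strategy: iterate y from -40 to 40, compute RHS = 18·y³ + 19, and check whether it is a (positive or negative) perfect cube.
Check small values of y:
  y = 0: RHS = 19 is not a perfect cube.
  y = 1: RHS = 37 is not a perfect cube.
  y = -1: RHS = 1 = (1)³ ⇒ x = 1 works.
  y = 2: RHS = 163 is not a perfect cube.
  y = -2: RHS = -125 = (-5)³ ⇒ x = -5 works.
  y = 3: RHS = 505 is not a perfect cube.
  y = -3: RHS = -467 is not a perfect cube.
Continuing the search up to |y| = 40 finds no further solutions beyond those listed.
Collected solutions: (1, -1), (-5, -2).

Solutions (with |y| ≤ 40): (1, -1), (-5, -2).


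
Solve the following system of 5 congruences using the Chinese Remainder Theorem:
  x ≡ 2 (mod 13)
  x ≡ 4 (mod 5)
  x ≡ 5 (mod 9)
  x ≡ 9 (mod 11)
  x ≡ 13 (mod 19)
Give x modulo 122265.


Product of moduli M = 13 · 5 · 9 · 11 · 19 = 122265.
Merge one congruence at a time:
  Start: x ≡ 2 (mod 13).
  Combine with x ≡ 4 (mod 5); new modulus lcm = 65.
    Write x = 2 + 13·t and substitute into x ≡ 4 (mod 5): 13·t ≡ 4 − 2 = 2 (mod 5).
    Reduce coefficients mod 5: 3·t ≡ 2 (mod 5).
    The inverse of 3 mod 5 is 2 (since 3·2 = 6 = 1·5 + 1), so t ≡ 2·2 = 4 ≡ 4 (mod 5).
    Then x = 2 + 13·4 = 54, valid modulo lcm(13, 5) = 65: x ≡ 54 (mod 65).
  Combine with x ≡ 5 (mod 9); new modulus lcm = 585.
    Write x = 54 + 65·t and substitute into x ≡ 5 (mod 9): 65·t ≡ 5 − 54 = -49 (mod 9).
    Reduce coefficients mod 9: 2·t ≡ 5 (mod 9).
    The inverse of 2 mod 9 is 5 (since 2·5 = 10 = 1·9 + 1), so t ≡ 5·5 = 25 ≡ 7 (mod 9).
    Then x = 54 + 65·7 = 509, valid modulo lcm(65, 9) = 585: x ≡ 509 (mod 585).
  Combine with x ≡ 9 (mod 11); new modulus lcm = 6435.
    Write x = 509 + 585·t and substitute into x ≡ 9 (mod 11): 585·t ≡ 9 − 509 = -500 (mod 11).
    Reduce coefficients mod 11: 2·t ≡ 6 (mod 11).
    The inverse of 2 mod 11 is 6 (since 2·6 = 12 = 1·11 + 1), so t ≡ 6·6 = 36 ≡ 3 (mod 11).
    Then x = 509 + 585·3 = 2264, valid modulo lcm(585, 11) = 6435: x ≡ 2264 (mod 6435).
  Combine with x ≡ 13 (mod 19); new modulus lcm = 122265.
    Write x = 2264 + 6435·t and substitute into x ≡ 13 (mod 19): 6435·t ≡ 13 − 2264 = -2251 (mod 19).
    Reduce coefficients mod 19: 13·t ≡ 10 (mod 19).
    The inverse of 13 mod 19 is 3 (since 13·3 = 39 = 2·19 + 1), so t ≡ 3·10 = 30 ≡ 11 (mod 19).
    Then x = 2264 + 6435·11 = 73049, valid modulo lcm(6435, 19) = 122265: x ≡ 73049 (mod 122265).
Verify against each original: 73049 mod 13 = 2, 73049 mod 5 = 4, 73049 mod 9 = 5, 73049 mod 11 = 9, 73049 mod 19 = 13.

x ≡ 73049 (mod 122265).


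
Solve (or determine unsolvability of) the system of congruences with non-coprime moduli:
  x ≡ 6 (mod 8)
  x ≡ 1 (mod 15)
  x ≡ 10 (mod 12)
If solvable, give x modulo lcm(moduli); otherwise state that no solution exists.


Moduli 8, 15, 12 are not pairwise coprime, so CRT works modulo lcm(m_i) when all pairwise compatibility conditions hold.
Pairwise compatibility: gcd(m_i, m_j) must divide a_i - a_j for every pair.
Merge one congruence at a time:
  Start: x ≡ 6 (mod 8).
  Combine with x ≡ 1 (mod 15): gcd(8, 15) = 1; 1 - 6 = -5, which IS divisible by 1, so compatible.
    Write x = 6 + 8·t and substitute into x ≡ 1 (mod 15): 8·t ≡ 1 − 6 = -5 (mod 15).
    Reduce coefficients mod 15: 8·t ≡ 10 (mod 15).
    The inverse of 8 mod 15 is 2 (since 8·2 = 16 = 1·15 + 1), so t ≡ 2·10 = 20 ≡ 5 (mod 15).
    Then x = 6 + 8·5 = 46, valid modulo lcm(8, 15) = 120: x ≡ 46 (mod 120).
  Combine with x ≡ 10 (mod 12): gcd(120, 12) = 12; 10 - 46 = -36, which IS divisible by 12, so compatible.
    Write x = 46 + 120·t and substitute into x ≡ 10 (mod 12): 120·t ≡ 10 − 46 = -36 (mod 12).
    Divide the congruence (and modulus) by g = 12: 10·t ≡ -3 (mod 1).
    Modulo 1 every t works; take t = 0.
    Then x = 46 + 120·0 = 46, valid modulo lcm(120, 12) = 120: x ≡ 46 (mod 120).
Verify: 46 mod 8 = 6, 46 mod 15 = 1, 46 mod 12 = 10.

x ≡ 46 (mod 120).


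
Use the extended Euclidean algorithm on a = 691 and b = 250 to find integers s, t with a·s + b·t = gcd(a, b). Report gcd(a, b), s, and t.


Euclidean algorithm on (691, 250) — divide until remainder is 0:
  691 = 2 · 250 + 191
  250 = 1 · 191 + 59
  191 = 3 · 59 + 14
  59 = 4 · 14 + 3
  14 = 4 · 3 + 2
  3 = 1 · 2 + 1
  2 = 2 · 1 + 0
gcd(691, 250) = 1.
Track Bezout coefficients alongside the remainders: start with r₀ = 691 = a·1 + b·0 (s = 1, t = 0) and r₁ = 250 = a·0 + b·1 (s = 0, t = 1); each new remainder r_{k+1} = r_{k-1} − q_k·r_k inherits s_{k+1} = s_{k-1} − q_k·s_k, t_{k+1} = t_{k-1} − q_k·t_k, so r_k = a·s_k + b·t_k at every step:
  q = 2: r = 191, s = 1 − 2·0 = 1, t = 0 − 2·1 = -2  (check: 691·1 + 250·(-2) = 191)
  q = 1: r = 59, s = 0 − 1·1 = -1, t = 1 − 1·(-2) = 3  (check: 691·(-1) + 250·3 = 59)
  q = 3: r = 14, s = 1 − 3·(-1) = 4, t = -2 − 3·3 = -11  (check: 691·4 + 250·(-11) = 14)
  q = 4: r = 3, s = -1 − 4·4 = -17, t = 3 − 4·(-11) = 47  (check: 691·(-17) + 250·47 = 3)
  q = 4: r = 2, s = 4 − 4·(-17) = 72, t = -11 − 4·47 = -199  (check: 691·72 + 250·(-199) = 2)
  q = 1: r = 1, s = -17 − 1·72 = -89, t = 47 − 1·(-199) = 246  (check: 691·(-89) + 250·246 = 1)
The row with r = 1 (the gcd) gives the Bezout coefficients s = -89, t = 246.
Result: 691 · (-89) + 250 · (246) = 1.

gcd(691, 250) = 1; s = -89, t = 246 (check: 691·(-89) + 250·246 = 1).


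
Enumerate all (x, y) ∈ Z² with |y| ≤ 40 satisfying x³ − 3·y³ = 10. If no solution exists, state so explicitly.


The equation is x³ - 3y³ = 10. For fixed y, x³ = 3·y³ + 10, so a solution requires the RHS to be a perfect cube.
Strategy: iterate y from -40 to 40, compute RHS = 3·y³ + 10, and check whether it is a (positive or negative) perfect cube.
Check small values of y:
  y = 0: RHS = 10 is not a perfect cube.
  y = 1: RHS = 13 is not a perfect cube.
  y = -1: RHS = 7 is not a perfect cube.
  y = 2: RHS = 34 is not a perfect cube.
  y = -2: RHS = -14 is not a perfect cube.
  y = 3: RHS = 91 is not a perfect cube.
  y = -3: RHS = -71 is not a perfect cube.
Continuing, at y = 9: RHS = 2197 = (13)³ ⇒ x = 13 works.
Searching the remaining y in |y| ≤ 40 finds no further solutions.
Collected solutions: (13, 9).

Solutions (with |y| ≤ 40): (13, 9).


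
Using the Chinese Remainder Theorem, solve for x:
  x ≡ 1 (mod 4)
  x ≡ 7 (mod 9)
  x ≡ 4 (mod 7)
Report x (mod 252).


Moduli 4, 9, 7 are pairwise coprime; by CRT there is a unique solution modulo M = 4 · 9 · 7 = 252.
Solve pairwise, accumulating the modulus:
  Start with x ≡ 1 (mod 4).
  Combine with x ≡ 7 (mod 9): since gcd(4, 9) = 1, we get a unique residue mod 36.
    Write x = 1 + 4·t and substitute into x ≡ 7 (mod 9): 4·t ≡ 7 − 1 = 6 (mod 9).
    The inverse of 4 mod 9 is 7 (since 4·7 = 28 = 3·9 + 1), so t ≡ 7·6 = 42 ≡ 6 (mod 9).
    Then x = 1 + 4·6 = 25, valid modulo lcm(4, 9) = 36: x ≡ 25 (mod 36).
  Combine with x ≡ 4 (mod 7): since gcd(36, 7) = 1, we get a unique residue mod 252.
    Write x = 25 + 36·t and substitute into x ≡ 4 (mod 7): 36·t ≡ 4 − 25 = -21 (mod 7).
    Reduce coefficients mod 7: 1·t ≡ 0 (mod 7).
    So t ≡ 0 (mod 7).
    Then x = 25 + 36·0 = 25, valid modulo lcm(36, 7) = 252: x ≡ 25 (mod 252).
Verify: 25 mod 4 = 1 ✓, 25 mod 9 = 7 ✓, 25 mod 7 = 4 ✓.

x ≡ 25 (mod 252).


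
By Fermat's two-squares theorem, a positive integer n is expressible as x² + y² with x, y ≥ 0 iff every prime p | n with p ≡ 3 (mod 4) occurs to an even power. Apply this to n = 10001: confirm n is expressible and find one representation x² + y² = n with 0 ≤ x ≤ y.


Step 1: Factor n = 10001 = 73 · 137.
Step 2: Check the mod-4 condition on each prime factor: 73 ≡ 1 (mod 4), exponent 1; 137 ≡ 1 (mod 4), exponent 1.
All primes ≡ 3 (mod 4) appear to even exponent (or don't appear), so by the two-squares theorem n IS expressible as a sum of two squares.
Step 3: Build a representation. Here n = 73 · 137 is a product of primes ≡ 1 (mod 4). Each prime p ≡ 1 (mod 4) is itself a sum of two squares; find a² by testing p − a² for a perfect square:
  73: 73 − 1² = 72, 73 − 2² = 69, 73 − 3² = 64 = 8² ⇒ 73 = 3² + 8².
  137: 137 − 1² = 136, 137 − 2² = 133, 137 − 3² = 128, 137 − 4² = 121 = 11² ⇒ 137 = 4² + 11².
  Combine using the Brahmagupta–Fibonacci identity (a² + b²)(c² + d²) = (ac − bd)² + (ad + bc)² = (ac + bd)² + (ad − bc)²:
  73 · 137 = 10001: from (3² + 8²)(4² + 11²), take (3·4 − 8·11, 3·11 + 8·4) = (12 − 88, 33 + 32) = (-76, 65); dropping signs (only squares matter) gives (76, 65); check 76² + 65² = 5776 + 4225 = 10001 ✓.
Step 4: Order so x ≤ y and verify: 65² + 76² = 4225 + 5776 = 10001 = n. ✓

n = 10001 = 65² + 76² (one valid representation with x ≤ y).


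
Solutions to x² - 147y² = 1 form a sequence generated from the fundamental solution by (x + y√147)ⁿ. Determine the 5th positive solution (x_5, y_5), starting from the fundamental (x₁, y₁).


Step 1: Find the fundamental solution (x₁, y₁) of x² - 147y² = 1.
  Expand √147 as a continued fraction. a₀ = ⌊√147⌋ = 12; iterate m_{k+1} = d_k·a_k − m_k, d_{k+1} = (147 − m_{k+1}²)/d_k, a_{k+1} = ⌊(a₀ + m_{k+1})/d_{k+1}⌋ (starting m₀ = 0, d₀ = 1), with convergents p_k = a_k·p_{k-1} + p_{k-2}, q_k = a_k·q_{k-1} + q_{k-2} (p₋₁ = 1, q₋₁ = 0):
  k = 0: a₀ = 12; p₀/q₀ = 12/1; p₀² − 147·q₀² = 144 − 147 = -3.
  k = 1: m = 12, d = 3, a = ⌊(12 + 12)/3⌋ = 8; p/q = (8·12 + 1)/(8·1 + 0) = 97/8; p² − 147·q² = 9409 − 9408 = 1.
  The first convergent with p² − 147·q² = 1 gives the fundamental solution (x₁, y₁) = (97, 8).
Step 2: Apply the recurrence (x_{n+1}, y_{n+1}) = (x₁x_n + 147y₁y_n, x₁y_n + y₁x_n) repeatedly.
  From (x_1, y_1) = (97, 8): x_2 = 97·97 + 147·8·8 = 18817; y_2 = 97·8 + 8·97 = 1552.
  From (x_2, y_2) = (18817, 1552): x_3 = 97·18817 + 147·8·1552 = 3650401; y_3 = 97·1552 + 8·18817 = 301080.
  From (x_3, y_3) = (3650401, 301080): x_4 = 97·3650401 + 147·8·301080 = 708158977; y_4 = 97·301080 + 8·3650401 = 58407968.
  From (x_4, y_4) = (708158977, 58407968): x_5 = 97·708158977 + 147·8·58407968 = 137379191137; y_5 = 97·58407968 + 8·708158977 = 11330844712.
Step 3: Verify x_5² - 147·y_5² = 18873042157456379352769 - 18873042157456379352768 = 1 (should be 1). ✓

(x_1, y_1) = (97, 8); (x_5, y_5) = (137379191137, 11330844712).


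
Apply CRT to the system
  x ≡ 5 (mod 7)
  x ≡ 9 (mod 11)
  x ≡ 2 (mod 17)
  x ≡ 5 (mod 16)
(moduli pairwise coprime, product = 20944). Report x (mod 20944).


Product of moduli M = 7 · 11 · 17 · 16 = 20944.
Merge one congruence at a time:
  Start: x ≡ 5 (mod 7).
  Combine with x ≡ 9 (mod 11); new modulus lcm = 77.
    Write x = 5 + 7·t and substitute into x ≡ 9 (mod 11): 7·t ≡ 9 − 5 = 4 (mod 11).
    The inverse of 7 mod 11 is 8 (since 7·8 = 56 = 5·11 + 1), so t ≡ 8·4 = 32 ≡ 10 (mod 11).
    Then x = 5 + 7·10 = 75, valid modulo lcm(7, 11) = 77: x ≡ 75 (mod 77).
  Combine with x ≡ 2 (mod 17); new modulus lcm = 1309.
    Write x = 75 + 77·t and substitute into x ≡ 2 (mod 17): 77·t ≡ 2 − 75 = -73 (mod 17).
    Reduce coefficients mod 17: 9·t ≡ 12 (mod 17).
    The inverse of 9 mod 17 is 2 (since 9·2 = 18 = 1·17 + 1), so t ≡ 2·12 = 24 ≡ 7 (mod 17).
    Then x = 75 + 77·7 = 614, valid modulo lcm(77, 17) = 1309: x ≡ 614 (mod 1309).
  Combine with x ≡ 5 (mod 16); new modulus lcm = 20944.
    Write x = 614 + 1309·t and substitute into x ≡ 5 (mod 16): 1309·t ≡ 5 − 614 = -609 (mod 16).
    Reduce coefficients mod 16: 13·t ≡ 15 (mod 16).
    The inverse of 13 mod 16 is 5 (since 13·5 = 65 = 4·16 + 1), so t ≡ 5·15 = 75 ≡ 11 (mod 16).
    Then x = 614 + 1309·11 = 15013, valid modulo lcm(1309, 16) = 20944: x ≡ 15013 (mod 20944).
Verify against each original: 15013 mod 7 = 5, 15013 mod 11 = 9, 15013 mod 17 = 2, 15013 mod 16 = 5.

x ≡ 15013 (mod 20944).


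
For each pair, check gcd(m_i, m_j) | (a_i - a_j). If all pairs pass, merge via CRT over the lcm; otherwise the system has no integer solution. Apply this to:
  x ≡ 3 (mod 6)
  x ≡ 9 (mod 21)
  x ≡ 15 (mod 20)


Moduli 6, 21, 20 are not pairwise coprime, so CRT works modulo lcm(m_i) when all pairwise compatibility conditions hold.
Pairwise compatibility: gcd(m_i, m_j) must divide a_i - a_j for every pair.
Merge one congruence at a time:
  Start: x ≡ 3 (mod 6).
  Combine with x ≡ 9 (mod 21): gcd(6, 21) = 3; 9 - 3 = 6, which IS divisible by 3, so compatible.
    Write x = 3 + 6·t and substitute into x ≡ 9 (mod 21): 6·t ≡ 9 − 3 = 6 (mod 21).
    Divide the congruence (and modulus) by g = 3: 2·t ≡ 2 (mod 7).
    The inverse of 2 mod 7 is 4 (since 2·4 = 8 = 1·7 + 1), so t ≡ 4·2 = 8 ≡ 1 (mod 7).
    Then x = 3 + 6·1 = 9, valid modulo lcm(6, 21) = 42: x ≡ 9 (mod 42).
  Combine with x ≡ 15 (mod 20): gcd(42, 20) = 2; 15 - 9 = 6, which IS divisible by 2, so compatible.
    Write x = 9 + 42·t and substitute into x ≡ 15 (mod 20): 42·t ≡ 15 − 9 = 6 (mod 20).
    Divide the congruence (and modulus) by g = 2: 21·t ≡ 3 (mod 10).
    Reduce coefficients mod 10: 1·t ≡ 3 (mod 10).
    So t ≡ 3 (mod 10).
    Then x = 9 + 42·3 = 135, valid modulo lcm(42, 20) = 420: x ≡ 135 (mod 420).
Verify: 135 mod 6 = 3, 135 mod 21 = 9, 135 mod 20 = 15.

x ≡ 135 (mod 420).


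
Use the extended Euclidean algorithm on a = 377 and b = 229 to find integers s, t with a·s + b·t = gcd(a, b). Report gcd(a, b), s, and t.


Euclidean algorithm on (377, 229) — divide until remainder is 0:
  377 = 1 · 229 + 148
  229 = 1 · 148 + 81
  148 = 1 · 81 + 67
  81 = 1 · 67 + 14
  67 = 4 · 14 + 11
  14 = 1 · 11 + 3
  11 = 3 · 3 + 2
  3 = 1 · 2 + 1
  2 = 2 · 1 + 0
gcd(377, 229) = 1.
Track Bezout coefficients alongside the remainders: start with r₀ = 377 = a·1 + b·0 (s = 1, t = 0) and r₁ = 229 = a·0 + b·1 (s = 0, t = 1); each new remainder r_{k+1} = r_{k-1} − q_k·r_k inherits s_{k+1} = s_{k-1} − q_k·s_k, t_{k+1} = t_{k-1} − q_k·t_k, so r_k = a·s_k + b·t_k at every step:
  q = 1: r = 148, s = 1 − 1·0 = 1, t = 0 − 1·1 = -1  (check: 377·1 + 229·(-1) = 148)
  q = 1: r = 81, s = 0 − 1·1 = -1, t = 1 − 1·(-1) = 2  (check: 377·(-1) + 229·2 = 81)
  q = 1: r = 67, s = 1 − 1·(-1) = 2, t = -1 − 1·2 = -3  (check: 377·2 + 229·(-3) = 67)
  q = 1: r = 14, s = -1 − 1·2 = -3, t = 2 − 1·(-3) = 5  (check: 377·(-3) + 229·5 = 14)
  q = 4: r = 11, s = 2 − 4·(-3) = 14, t = -3 − 4·5 = -23  (check: 377·14 + 229·(-23) = 11)
  q = 1: r = 3, s = -3 − 1·14 = -17, t = 5 − 1·(-23) = 28  (check: 377·(-17) + 229·28 = 3)
  q = 3: r = 2, s = 14 − 3·(-17) = 65, t = -23 − 3·28 = -107  (check: 377·65 + 229·(-107) = 2)
  q = 1: r = 1, s = -17 − 1·65 = -82, t = 28 − 1·(-107) = 135  (check: 377·(-82) + 229·135 = 1)
The row with r = 1 (the gcd) gives the Bezout coefficients s = -82, t = 135.
Result: 377 · (-82) + 229 · (135) = 1.

gcd(377, 229) = 1; s = -82, t = 135 (check: 377·(-82) + 229·135 = 1).


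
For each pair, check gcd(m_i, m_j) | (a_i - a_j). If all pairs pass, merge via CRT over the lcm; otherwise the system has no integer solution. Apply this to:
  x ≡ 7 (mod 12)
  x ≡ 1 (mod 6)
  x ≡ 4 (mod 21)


Moduli 12, 6, 21 are not pairwise coprime, so CRT works modulo lcm(m_i) when all pairwise compatibility conditions hold.
Pairwise compatibility: gcd(m_i, m_j) must divide a_i - a_j for every pair.
Merge one congruence at a time:
  Start: x ≡ 7 (mod 12).
  Combine with x ≡ 1 (mod 6): gcd(12, 6) = 6; 1 - 7 = -6, which IS divisible by 6, so compatible.
    Write x = 7 + 12·t and substitute into x ≡ 1 (mod 6): 12·t ≡ 1 − 7 = -6 (mod 6).
    Divide the congruence (and modulus) by g = 6: 2·t ≡ -1 (mod 1).
    Modulo 1 every t works; take t = 0.
    Then x = 7 + 12·0 = 7, valid modulo lcm(12, 6) = 12: x ≡ 7 (mod 12).
  Combine with x ≡ 4 (mod 21): gcd(12, 21) = 3; 4 - 7 = -3, which IS divisible by 3, so compatible.
    Write x = 7 + 12·t and substitute into x ≡ 4 (mod 21): 12·t ≡ 4 − 7 = -3 (mod 21).
    Divide the congruence (and modulus) by g = 3: 4·t ≡ -1 (mod 7).
    Reduce coefficients mod 7: 4·t ≡ 6 (mod 7).
    The inverse of 4 mod 7 is 2 (since 4·2 = 8 = 1·7 + 1), so t ≡ 2·6 = 12 ≡ 5 (mod 7).
    Then x = 7 + 12·5 = 67, valid modulo lcm(12, 21) = 84: x ≡ 67 (mod 84).
Verify: 67 mod 12 = 7, 67 mod 6 = 1, 67 mod 21 = 4.

x ≡ 67 (mod 84).


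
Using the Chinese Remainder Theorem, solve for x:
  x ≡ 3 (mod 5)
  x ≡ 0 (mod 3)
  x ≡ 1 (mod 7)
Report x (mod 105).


Moduli 5, 3, 7 are pairwise coprime; by CRT there is a unique solution modulo M = 5 · 3 · 7 = 105.
Solve pairwise, accumulating the modulus:
  Start with x ≡ 3 (mod 5).
  Combine with x ≡ 0 (mod 3): since gcd(5, 3) = 1, we get a unique residue mod 15.
    Write x = 3 + 5·t and substitute into x ≡ 0 (mod 3): 5·t ≡ 0 − 3 = -3 (mod 3).
    Reduce coefficients mod 3: 2·t ≡ 0 (mod 3).
    The inverse of 2 mod 3 is 2 (since 2·2 = 4 = 1·3 + 1), so t ≡ 2·0 = 0 ≡ 0 (mod 3).
    Then x = 3 + 5·0 = 3, valid modulo lcm(5, 3) = 15: x ≡ 3 (mod 15).
  Combine with x ≡ 1 (mod 7): since gcd(15, 7) = 1, we get a unique residue mod 105.
    Write x = 3 + 15·t and substitute into x ≡ 1 (mod 7): 15·t ≡ 1 − 3 = -2 (mod 7).
    Reduce coefficients mod 7: 1·t ≡ 5 (mod 7).
    So t ≡ 5 (mod 7).
    Then x = 3 + 15·5 = 78, valid modulo lcm(15, 7) = 105: x ≡ 78 (mod 105).
Verify: 78 mod 5 = 3 ✓, 78 mod 3 = 0 ✓, 78 mod 7 = 1 ✓.

x ≡ 78 (mod 105).


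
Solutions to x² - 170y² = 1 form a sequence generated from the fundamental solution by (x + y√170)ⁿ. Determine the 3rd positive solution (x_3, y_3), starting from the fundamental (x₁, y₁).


Step 1: Find the fundamental solution (x₁, y₁) of x² - 170y² = 1.
  Expand √170 as a continued fraction. a₀ = ⌊√170⌋ = 13; iterate m_{k+1} = d_k·a_k − m_k, d_{k+1} = (170 − m_{k+1}²)/d_k, a_{k+1} = ⌊(a₀ + m_{k+1})/d_{k+1}⌋ (starting m₀ = 0, d₀ = 1), with convergents p_k = a_k·p_{k-1} + p_{k-2}, q_k = a_k·q_{k-1} + q_{k-2} (p₋₁ = 1, q₋₁ = 0):
  k = 0: a₀ = 13; p₀/q₀ = 13/1; p₀² − 170·q₀² = 169 − 170 = -1.
  k = 1: m = 13, d = 1, a = ⌊(13 + 13)/1⌋ = 26; p/q = (26·13 + 1)/(26·1 + 0) = 339/26; p² − 170·q² = 114921 − 114920 = 1.
  The first convergent with p² − 170·q² = 1 gives the fundamental solution (x₁, y₁) = (339, 26).
Step 2: Apply the recurrence (x_{n+1}, y_{n+1}) = (x₁x_n + 170y₁y_n, x₁y_n + y₁x_n) repeatedly.
  From (x_1, y_1) = (339, 26): x_2 = 339·339 + 170·26·26 = 229841; y_2 = 339·26 + 26·339 = 17628.
  From (x_2, y_2) = (229841, 17628): x_3 = 339·229841 + 170·26·17628 = 155831859; y_3 = 339·17628 + 26·229841 = 11951758.
Step 3: Verify x_3² - 170·y_3² = 24283568279395881 - 24283568279395880 = 1 (should be 1). ✓

(x_1, y_1) = (339, 26); (x_3, y_3) = (155831859, 11951758).


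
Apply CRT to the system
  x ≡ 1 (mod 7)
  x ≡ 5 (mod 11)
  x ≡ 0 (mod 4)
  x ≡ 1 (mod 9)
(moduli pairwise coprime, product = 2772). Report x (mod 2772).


Product of moduli M = 7 · 11 · 4 · 9 = 2772.
Merge one congruence at a time:
  Start: x ≡ 1 (mod 7).
  Combine with x ≡ 5 (mod 11); new modulus lcm = 77.
    Write x = 1 + 7·t and substitute into x ≡ 5 (mod 11): 7·t ≡ 5 − 1 = 4 (mod 11).
    The inverse of 7 mod 11 is 8 (since 7·8 = 56 = 5·11 + 1), so t ≡ 8·4 = 32 ≡ 10 (mod 11).
    Then x = 1 + 7·10 = 71, valid modulo lcm(7, 11) = 77: x ≡ 71 (mod 77).
  Combine with x ≡ 0 (mod 4); new modulus lcm = 308.
    Write x = 71 + 77·t and substitute into x ≡ 0 (mod 4): 77·t ≡ 0 − 71 = -71 (mod 4).
    Reduce coefficients mod 4: 1·t ≡ 1 (mod 4).
    So t ≡ 1 (mod 4).
    Then x = 71 + 77·1 = 148, valid modulo lcm(77, 4) = 308: x ≡ 148 (mod 308).
  Combine with x ≡ 1 (mod 9); new modulus lcm = 2772.
    Write x = 148 + 308·t and substitute into x ≡ 1 (mod 9): 308·t ≡ 1 − 148 = -147 (mod 9).
    Reduce coefficients mod 9: 2·t ≡ 6 (mod 9).
    The inverse of 2 mod 9 is 5 (since 2·5 = 10 = 1·9 + 1), so t ≡ 5·6 = 30 ≡ 3 (mod 9).
    Then x = 148 + 308·3 = 1072, valid modulo lcm(308, 9) = 2772: x ≡ 1072 (mod 2772).
Verify against each original: 1072 mod 7 = 1, 1072 mod 11 = 5, 1072 mod 4 = 0, 1072 mod 9 = 1.

x ≡ 1072 (mod 2772).


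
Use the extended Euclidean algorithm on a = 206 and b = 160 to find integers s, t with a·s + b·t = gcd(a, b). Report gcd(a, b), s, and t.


Euclidean algorithm on (206, 160) — divide until remainder is 0:
  206 = 1 · 160 + 46
  160 = 3 · 46 + 22
  46 = 2 · 22 + 2
  22 = 11 · 2 + 0
gcd(206, 160) = 2.
Track Bezout coefficients alongside the remainders: start with r₀ = 206 = a·1 + b·0 (s = 1, t = 0) and r₁ = 160 = a·0 + b·1 (s = 0, t = 1); each new remainder r_{k+1} = r_{k-1} − q_k·r_k inherits s_{k+1} = s_{k-1} − q_k·s_k, t_{k+1} = t_{k-1} − q_k·t_k, so r_k = a·s_k + b·t_k at every step:
  q = 1: r = 46, s = 1 − 1·0 = 1, t = 0 − 1·1 = -1  (check: 206·1 + 160·(-1) = 46)
  q = 3: r = 22, s = 0 − 3·1 = -3, t = 1 − 3·(-1) = 4  (check: 206·(-3) + 160·4 = 22)
  q = 2: r = 2, s = 1 − 2·(-3) = 7, t = -1 − 2·4 = -9  (check: 206·7 + 160·(-9) = 2)
The row with r = 2 (the gcd) gives the Bezout coefficients s = 7, t = -9.
Result: 206 · (7) + 160 · (-9) = 2.

gcd(206, 160) = 2; s = 7, t = -9 (check: 206·7 + 160·(-9) = 2).


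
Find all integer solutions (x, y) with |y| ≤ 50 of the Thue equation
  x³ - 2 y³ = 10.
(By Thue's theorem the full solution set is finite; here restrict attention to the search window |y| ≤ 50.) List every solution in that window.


The equation is x³ - 2y³ = 10. For fixed y, x³ = 2·y³ + 10, so a solution requires the RHS to be a perfect cube.
Strategy: iterate y from -50 to 50, compute RHS = 2·y³ + 10, and check whether it is a (positive or negative) perfect cube.
Check small values of y:
  y = 0: RHS = 10 is not a perfect cube.
  y = 1: RHS = 12 is not a perfect cube.
  y = -1: RHS = 8 = (2)³ ⇒ x = 2 works.
  y = 2: RHS = 26 is not a perfect cube.
  y = -2: RHS = -6 is not a perfect cube.
  y = 3: RHS = 64 = (4)³ ⇒ x = 4 works.
  y = -3: RHS = -44 is not a perfect cube.
Continuing the search up to |y| = 50 finds no further solutions beyond those listed.
Collected solutions: (2, -1), (4, 3).

Solutions (with |y| ≤ 50): (2, -1), (4, 3).


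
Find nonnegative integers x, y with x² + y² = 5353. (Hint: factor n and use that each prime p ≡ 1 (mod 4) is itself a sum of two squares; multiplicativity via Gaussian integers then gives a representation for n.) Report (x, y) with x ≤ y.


Step 1: Factor n = 5353 = 53 · 101.
Step 2: Check the mod-4 condition on each prime factor: 53 ≡ 1 (mod 4), exponent 1; 101 ≡ 1 (mod 4), exponent 1.
All primes ≡ 3 (mod 4) appear to even exponent (or don't appear), so by the two-squares theorem n IS expressible as a sum of two squares.
Step 3: Build a representation. Here n = 53 · 101 is a product of primes ≡ 1 (mod 4). Each prime p ≡ 1 (mod 4) is itself a sum of two squares; find a² by testing p − a² for a perfect square:
  53: 53 − 1² = 52, 53 − 2² = 49 = 7² ⇒ 53 = 2² + 7².
  101: 101 − 1² = 100 = 10² ⇒ 101 = 1² + 10².
  Combine using the Brahmagupta–Fibonacci identity (a² + b²)(c² + d²) = (ac − bd)² + (ad + bc)² = (ac + bd)² + (ad − bc)²:
  53 · 101 = 5353: from (2² + 7²)(1² + 10²), take (2·1 − 7·10, 2·10 + 7·1) = (2 − 70, 20 + 7) = (-68, 27); dropping signs (only squares matter) gives (68, 27); check 68² + 27² = 4624 + 729 = 5353 ✓.
Step 4: Order so x ≤ y and verify: 27² + 68² = 729 + 4624 = 5353 = n. ✓

n = 5353 = 27² + 68² (one valid representation with x ≤ y).


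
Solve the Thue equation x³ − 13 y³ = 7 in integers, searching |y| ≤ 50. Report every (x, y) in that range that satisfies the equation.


The equation is x³ - 13y³ = 7. For fixed y, x³ = 13·y³ + 7, so a solution requires the RHS to be a perfect cube.
Strategy: iterate y from -50 to 50, compute RHS = 13·y³ + 7, and check whether it is a (positive or negative) perfect cube.
Check small values of y:
  y = 0: RHS = 7 is not a perfect cube.
  y = 1: RHS = 20 is not a perfect cube.
  y = -1: RHS = -6 is not a perfect cube.
  y = 2: RHS = 111 is not a perfect cube.
  y = -2: RHS = -97 is not a perfect cube.
  y = 3: RHS = 358 is not a perfect cube.
  y = -3: RHS = -344 is not a perfect cube.
Continuing the search up to |y| = 50 finds no solutions either.
No (x, y) in the scanned range satisfies the equation.

No integer solutions with |y| ≤ 50.


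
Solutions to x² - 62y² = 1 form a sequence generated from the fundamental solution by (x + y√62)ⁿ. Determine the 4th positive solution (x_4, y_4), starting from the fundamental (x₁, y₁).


Step 1: Find the fundamental solution (x₁, y₁) of x² - 62y² = 1.
  Expand √62 as a continued fraction. a₀ = ⌊√62⌋ = 7; iterate m_{k+1} = d_k·a_k − m_k, d_{k+1} = (62 − m_{k+1}²)/d_k, a_{k+1} = ⌊(a₀ + m_{k+1})/d_{k+1}⌋ (starting m₀ = 0, d₀ = 1), with convergents p_k = a_k·p_{k-1} + p_{k-2}, q_k = a_k·q_{k-1} + q_{k-2} (p₋₁ = 1, q₋₁ = 0):
  k = 0: a₀ = 7; p₀/q₀ = 7/1; p₀² − 62·q₀² = 49 − 62 = -13.
  k = 1: m = 7, d = 13, a = ⌊(7 + 7)/13⌋ = 1; p/q = (1·7 + 1)/(1·1 + 0) = 8/1; p² − 62·q² = 64 − 62 = 2.
  k = 2: m = 6, d = 2, a = ⌊(7 + 6)/2⌋ = 6; p/q = (6·8 + 7)/(6·1 + 1) = 55/7; p² − 62·q² = 3025 − 3038 = -13.
  k = 3: m = 6, d = 13, a = ⌊(7 + 6)/13⌋ = 1; p/q = (1·55 + 8)/(1·7 + 1) = 63/8; p² − 62·q² = 3969 − 3968 = 1.
  The first convergent with p² − 62·q² = 1 gives the fundamental solution (x₁, y₁) = (63, 8).
Step 2: Apply the recurrence (x_{n+1}, y_{n+1}) = (x₁x_n + 62y₁y_n, x₁y_n + y₁x_n) repeatedly.
  From (x_1, y_1) = (63, 8): x_2 = 63·63 + 62·8·8 = 7937; y_2 = 63·8 + 8·63 = 1008.
  From (x_2, y_2) = (7937, 1008): x_3 = 63·7937 + 62·8·1008 = 999999; y_3 = 63·1008 + 8·7937 = 127000.
  From (x_3, y_3) = (999999, 127000): x_4 = 63·999999 + 62·8·127000 = 125991937; y_4 = 63·127000 + 8·999999 = 16000992.
Step 3: Verify x_4² - 62·y_4² = 15873968189011969 - 15873968189011968 = 1 (should be 1). ✓

(x_1, y_1) = (63, 8); (x_4, y_4) = (125991937, 16000992).


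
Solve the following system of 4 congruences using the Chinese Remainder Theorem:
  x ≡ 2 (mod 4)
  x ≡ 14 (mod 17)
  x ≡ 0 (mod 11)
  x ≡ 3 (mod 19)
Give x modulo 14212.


Product of moduli M = 4 · 17 · 11 · 19 = 14212.
Merge one congruence at a time:
  Start: x ≡ 2 (mod 4).
  Combine with x ≡ 14 (mod 17); new modulus lcm = 68.
    Write x = 2 + 4·t and substitute into x ≡ 14 (mod 17): 4·t ≡ 14 − 2 = 12 (mod 17).
    The inverse of 4 mod 17 is 13 (since 4·13 = 52 = 3·17 + 1), so t ≡ 13·12 = 156 ≡ 3 (mod 17).
    Then x = 2 + 4·3 = 14, valid modulo lcm(4, 17) = 68: x ≡ 14 (mod 68).
  Combine with x ≡ 0 (mod 11); new modulus lcm = 748.
    Write x = 14 + 68·t and substitute into x ≡ 0 (mod 11): 68·t ≡ 0 − 14 = -14 (mod 11).
    Reduce coefficients mod 11: 2·t ≡ 8 (mod 11).
    The inverse of 2 mod 11 is 6 (since 2·6 = 12 = 1·11 + 1), so t ≡ 6·8 = 48 ≡ 4 (mod 11).
    Then x = 14 + 68·4 = 286, valid modulo lcm(68, 11) = 748: x ≡ 286 (mod 748).
  Combine with x ≡ 3 (mod 19); new modulus lcm = 14212.
    Write x = 286 + 748·t and substitute into x ≡ 3 (mod 19): 748·t ≡ 3 − 286 = -283 (mod 19).
    Reduce coefficients mod 19: 7·t ≡ 2 (mod 19).
    The inverse of 7 mod 19 is 11 (since 7·11 = 77 = 4·19 + 1), so t ≡ 11·2 = 22 ≡ 3 (mod 19).
    Then x = 286 + 748·3 = 2530, valid modulo lcm(748, 19) = 14212: x ≡ 2530 (mod 14212).
Verify against each original: 2530 mod 4 = 2, 2530 mod 17 = 14, 2530 mod 11 = 0, 2530 mod 19 = 3.

x ≡ 2530 (mod 14212).


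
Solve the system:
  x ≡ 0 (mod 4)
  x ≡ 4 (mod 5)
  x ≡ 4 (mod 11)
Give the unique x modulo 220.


Moduli 4, 5, 11 are pairwise coprime; by CRT there is a unique solution modulo M = 4 · 5 · 11 = 220.
Solve pairwise, accumulating the modulus:
  Start with x ≡ 0 (mod 4).
  Combine with x ≡ 4 (mod 5): since gcd(4, 5) = 1, we get a unique residue mod 20.
    Write x = 0 + 4·t and substitute into x ≡ 4 (mod 5): 4·t ≡ 4 − 0 = 4 (mod 5).
    The inverse of 4 mod 5 is 4 (since 4·4 = 16 = 3·5 + 1), so t ≡ 4·4 = 16 ≡ 1 (mod 5).
    Then x = 0 + 4·1 = 4, valid modulo lcm(4, 5) = 20: x ≡ 4 (mod 20).
  Combine with x ≡ 4 (mod 11): since gcd(20, 11) = 1, we get a unique residue mod 220.
    Write x = 4 + 20·t and substitute into x ≡ 4 (mod 11): 20·t ≡ 4 − 4 = 0 (mod 11).
    Reduce coefficients mod 11: 9·t ≡ 0 (mod 11).
    The inverse of 9 mod 11 is 5 (since 9·5 = 45 = 4·11 + 1), so t ≡ 5·0 = 0 ≡ 0 (mod 11).
    Then x = 4 + 20·0 = 4, valid modulo lcm(20, 11) = 220: x ≡ 4 (mod 220).
Verify: 4 mod 4 = 0 ✓, 4 mod 5 = 4 ✓, 4 mod 11 = 4 ✓.

x ≡ 4 (mod 220).


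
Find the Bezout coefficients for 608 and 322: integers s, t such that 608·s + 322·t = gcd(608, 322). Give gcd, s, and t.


Euclidean algorithm on (608, 322) — divide until remainder is 0:
  608 = 1 · 322 + 286
  322 = 1 · 286 + 36
  286 = 7 · 36 + 34
  36 = 1 · 34 + 2
  34 = 17 · 2 + 0
gcd(608, 322) = 2.
Track Bezout coefficients alongside the remainders: start with r₀ = 608 = a·1 + b·0 (s = 1, t = 0) and r₁ = 322 = a·0 + b·1 (s = 0, t = 1); each new remainder r_{k+1} = r_{k-1} − q_k·r_k inherits s_{k+1} = s_{k-1} − q_k·s_k, t_{k+1} = t_{k-1} − q_k·t_k, so r_k = a·s_k + b·t_k at every step:
  q = 1: r = 286, s = 1 − 1·0 = 1, t = 0 − 1·1 = -1  (check: 608·1 + 322·(-1) = 286)
  q = 1: r = 36, s = 0 − 1·1 = -1, t = 1 − 1·(-1) = 2  (check: 608·(-1) + 322·2 = 36)
  q = 7: r = 34, s = 1 − 7·(-1) = 8, t = -1 − 7·2 = -15  (check: 608·8 + 322·(-15) = 34)
  q = 1: r = 2, s = -1 − 1·8 = -9, t = 2 − 1·(-15) = 17  (check: 608·(-9) + 322·17 = 2)
The row with r = 2 (the gcd) gives the Bezout coefficients s = -9, t = 17.
Result: 608 · (-9) + 322 · (17) = 2.

gcd(608, 322) = 2; s = -9, t = 17 (check: 608·(-9) + 322·17 = 2).
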